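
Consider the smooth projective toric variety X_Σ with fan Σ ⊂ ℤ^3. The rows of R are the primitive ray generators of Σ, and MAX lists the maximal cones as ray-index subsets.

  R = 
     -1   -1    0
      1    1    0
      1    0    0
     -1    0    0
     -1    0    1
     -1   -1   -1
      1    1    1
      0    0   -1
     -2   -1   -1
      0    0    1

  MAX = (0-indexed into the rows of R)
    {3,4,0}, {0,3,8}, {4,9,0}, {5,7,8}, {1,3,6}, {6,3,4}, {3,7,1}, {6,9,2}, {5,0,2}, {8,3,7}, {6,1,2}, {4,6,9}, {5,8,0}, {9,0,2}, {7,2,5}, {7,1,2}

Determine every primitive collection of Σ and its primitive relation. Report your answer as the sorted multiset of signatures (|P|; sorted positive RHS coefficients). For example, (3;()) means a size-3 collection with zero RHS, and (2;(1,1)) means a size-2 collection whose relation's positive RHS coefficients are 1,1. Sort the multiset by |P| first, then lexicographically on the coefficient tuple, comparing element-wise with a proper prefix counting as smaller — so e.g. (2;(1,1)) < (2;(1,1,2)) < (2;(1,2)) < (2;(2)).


Minimal non-faces — 21 found among 10 rays, 16 max cones:

  {0,1}:  v_{0} + v_{1} = 0 — sig = (2;())
  {2,3}:  v_{2} + v_{3} = 0 — sig = (2;())
  {5,6}:  v_{5} + v_{6} = 0 — sig = (2;())
  {7,9}:  v_{7} + v_{9} = 0 — sig = (2;())
  {0,6}:  v_{0} + v_{6} = v_{9} — sig = (2;(1))
  {0,7}:  v_{0} + v_{7} = v_{5} — sig = (2;(1))
  {1,5}:  v_{1} + v_{5} = v_{7} — sig = (2;(1))
  {1,9}:  v_{1} + v_{9} = v_{6} — sig = (2;(1))
  {2,4}:  v_{2} + v_{4} = v_{9} — sig = (2;(1))
  {2,8}:  v_{2} + v_{8} = v_{5} — sig = (2;(1))
  {3,5}:  v_{3} + v_{5} = v_{8} — sig = (2;(1))
  {3,9}:  v_{3} + v_{9} = v_{4} — sig = (2;(1))
  {4,7}:  v_{4} + v_{7} = v_{3} — sig = (2;(1))
  {5,9}:  v_{5} + v_{9} = v_{0} — sig = (2;(1))
  {6,7}:  v_{6} + v_{7} = v_{1} — sig = (2;(1))
  {6,8}:  v_{6} + v_{8} = v_{3} — sig = (2;(1))
  {1,4}:  v_{1} + v_{4} = v_{3} + v_{6} — sig = (2;(1,1))
  {1,8}:  v_{1} + v_{8} = v_{3} + v_{7} — sig = (2;(1,1))
  {4,5}:  v_{4} + v_{5} = v_{0} + v_{3} — sig = (2;(1,1))
  {8,9}:  v_{8} + v_{9} = v_{0} + v_{3} — sig = (2;(1,1))
  {4,8}:  v_{4} + v_{8} = v_{0} + 2·v_{3} — sig = (2;(1,2))

so the primitive-relation signature multiset is
{ (2;()) ×4,  (2;(1)) ×12,  (2;(1,1)) ×4,  (2;(1,2)) }


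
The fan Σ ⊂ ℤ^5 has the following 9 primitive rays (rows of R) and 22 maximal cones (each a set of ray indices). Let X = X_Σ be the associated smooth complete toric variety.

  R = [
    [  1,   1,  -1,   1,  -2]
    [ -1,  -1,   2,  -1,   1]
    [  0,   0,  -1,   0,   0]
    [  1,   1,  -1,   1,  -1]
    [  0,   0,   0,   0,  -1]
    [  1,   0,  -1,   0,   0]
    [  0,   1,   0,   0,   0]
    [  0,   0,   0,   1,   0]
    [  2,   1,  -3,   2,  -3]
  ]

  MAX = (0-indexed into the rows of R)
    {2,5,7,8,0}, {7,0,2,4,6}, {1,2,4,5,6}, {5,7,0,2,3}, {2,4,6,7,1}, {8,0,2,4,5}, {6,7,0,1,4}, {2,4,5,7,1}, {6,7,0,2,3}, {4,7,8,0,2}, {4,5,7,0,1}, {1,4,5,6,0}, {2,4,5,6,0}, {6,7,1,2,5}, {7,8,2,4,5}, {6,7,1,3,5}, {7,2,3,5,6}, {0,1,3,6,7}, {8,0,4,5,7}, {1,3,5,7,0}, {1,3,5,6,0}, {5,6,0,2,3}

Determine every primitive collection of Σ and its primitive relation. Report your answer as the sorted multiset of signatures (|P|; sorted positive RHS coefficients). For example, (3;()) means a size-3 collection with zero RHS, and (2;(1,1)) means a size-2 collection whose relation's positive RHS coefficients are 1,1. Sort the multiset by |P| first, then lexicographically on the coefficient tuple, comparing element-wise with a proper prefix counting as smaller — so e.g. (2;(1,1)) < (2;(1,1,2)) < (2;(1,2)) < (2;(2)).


Primitive collections (9):

  P={3,4}:  v_{3} + v_{4} = v_{0}  so sig = (2;(1))
  P={6,8}:  v_{6} + v_{8} = v_{0} + v_{2} + v_{3}  so sig = (2;(1,1,1))
  P={3,8}:  v_{3} + v_{8} = 2·v_{0} + v_{2} + v_{5} + v_{7}  so sig = (2;(1,1,1,2))
  P={1,8}:  v_{1} + v_{8} = 2·v_{4} + v_{5} + v_{7}  so sig = (2;(1,1,2))
  P={1,2,3}:  v_{1} + v_{2} + v_{3} = 0  so sig = (3;())
  P={0,1,2}:  v_{0} + v_{1} + v_{2} = v_{4}  so sig = (3;(1))
  P={4,5,6,7}:  v_{4} + v_{5} + v_{6} + v_{7} = v_{3}  so sig = (4;(1))
  P={0,5,6,7}:  v_{0} + v_{5} + v_{6} + v_{7} = 2·v_{3}  so sig = (4;(2))
  P={0,2,4,5,7}:  v_{0} + v_{2} + v_{4} + v_{5} + v_{7} = v_{8}  so sig = (5;(1))

Hence PRS(X_Σ) =
    |P|=2: 4 collections, coeffs (1), (1,1,1), (1,1,1,2), (1,1,2)
    |P|=3: 2 collections, coeffs (), (1)
    |P|=4: 2 collections, coeffs (1), (2)
    |P|=5: 1 collection, coeffs (1)


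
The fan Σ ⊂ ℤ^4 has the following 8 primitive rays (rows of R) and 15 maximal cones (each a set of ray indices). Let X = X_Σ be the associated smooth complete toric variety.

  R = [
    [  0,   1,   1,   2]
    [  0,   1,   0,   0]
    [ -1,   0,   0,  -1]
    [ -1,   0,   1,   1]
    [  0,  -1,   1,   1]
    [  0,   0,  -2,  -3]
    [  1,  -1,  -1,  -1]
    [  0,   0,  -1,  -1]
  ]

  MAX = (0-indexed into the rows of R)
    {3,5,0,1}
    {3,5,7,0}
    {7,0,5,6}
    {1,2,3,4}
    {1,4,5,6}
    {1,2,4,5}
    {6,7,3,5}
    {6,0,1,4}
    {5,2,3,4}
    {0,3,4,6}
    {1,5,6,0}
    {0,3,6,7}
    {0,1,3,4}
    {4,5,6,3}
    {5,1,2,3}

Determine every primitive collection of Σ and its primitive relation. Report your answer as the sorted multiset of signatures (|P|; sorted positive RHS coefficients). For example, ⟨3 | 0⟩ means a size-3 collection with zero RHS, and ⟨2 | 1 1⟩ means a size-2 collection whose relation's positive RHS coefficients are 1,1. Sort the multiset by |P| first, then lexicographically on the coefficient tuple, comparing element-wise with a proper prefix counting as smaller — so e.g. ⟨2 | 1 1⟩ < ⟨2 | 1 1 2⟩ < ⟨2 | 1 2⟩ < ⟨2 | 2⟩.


Σ has 9 primitive collections:

  {0,2}:  v_{0} + v_{2} = v_{1} + v_{3}  so sig = ⟨2 | 1 1⟩
  {1,7}:  v_{1} + v_{7} = v_{0} + v_{5}  so sig = ⟨2 | 1 1⟩
  {2,6}:  v_{2} + v_{6} = v_{4} + v_{5}  so sig = ⟨2 | 1 1⟩
  {2,7}:  v_{2} + v_{7} = v_{3} + v_{5}  so sig = ⟨2 | 1 1⟩
  {4,7}:  v_{4} + v_{7} = v_{3} + v_{6}  so sig = ⟨2 | 1 1⟩
  {0,4,5}:  v_{0} + v_{4} + v_{5} = 0  so sig = ⟨3 | 0⟩
  {1,3,6}:  v_{1} + v_{3} + v_{6} = 0  so sig = ⟨3 | 0⟩
  {0,3,5,6}:  v_{0} + v_{3} + v_{5} + v_{6} = v_{7}  so sig = ⟨4 | 1⟩
  {1,3,4,5}:  v_{1} + v_{3} + v_{4} + v_{5} = v_{2}  so sig = ⟨4 | 1⟩

Signatures (|P|; sorted positive RHS coefficients), sorted:
    |P|=2: 5 collections, coeffs (1,1), (1,1), (1,1), (1,1), (1,1)
    |P|=3: 2 collections, coeffs (), ()
    |P|=4: 2 collections, coeffs (1), (1)


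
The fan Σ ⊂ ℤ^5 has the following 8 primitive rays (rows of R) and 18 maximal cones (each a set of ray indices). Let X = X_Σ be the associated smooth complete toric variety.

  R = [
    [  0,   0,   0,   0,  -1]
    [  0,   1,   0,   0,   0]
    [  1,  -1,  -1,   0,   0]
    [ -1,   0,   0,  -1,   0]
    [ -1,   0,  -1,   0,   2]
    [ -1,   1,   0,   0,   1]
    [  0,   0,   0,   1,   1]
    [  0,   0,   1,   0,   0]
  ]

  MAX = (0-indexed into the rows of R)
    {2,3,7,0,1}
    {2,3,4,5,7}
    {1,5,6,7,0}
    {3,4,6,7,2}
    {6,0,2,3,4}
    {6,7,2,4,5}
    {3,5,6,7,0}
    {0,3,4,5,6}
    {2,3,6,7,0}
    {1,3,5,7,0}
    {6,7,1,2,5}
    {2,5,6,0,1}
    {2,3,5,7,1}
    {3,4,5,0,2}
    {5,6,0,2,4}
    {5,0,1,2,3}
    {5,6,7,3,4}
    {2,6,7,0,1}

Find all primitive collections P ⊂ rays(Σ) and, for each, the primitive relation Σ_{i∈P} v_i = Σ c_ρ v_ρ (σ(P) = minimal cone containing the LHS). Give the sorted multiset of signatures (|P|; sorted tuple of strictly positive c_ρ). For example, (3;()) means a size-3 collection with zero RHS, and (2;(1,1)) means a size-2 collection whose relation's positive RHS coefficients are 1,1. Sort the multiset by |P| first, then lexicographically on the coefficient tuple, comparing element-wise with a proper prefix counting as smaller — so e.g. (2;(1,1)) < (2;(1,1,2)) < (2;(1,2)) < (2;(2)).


Σ has 5 primitive collections:

  • {1,4}:  v_{1} + v_{4} = v_{2} + 2·v_{5} ; sig = (2;(1,2))
  • {1,3,6}:  v_{1} + v_{3} + v_{6} = v_{5} ; sig = (3;(1))
  • {0,4,7}:  v_{0} + v_{4} + v_{7} = v_{3} + v_{6} ; sig = (3;(1,1))
  • {0,2,5,7}:  v_{0} + v_{2} + v_{5} + v_{7} = 0 ; sig = (4;())
  • {2,3,5,6}:  v_{2} + v_{3} + v_{5} + v_{6} = v_{4} ; sig = (4;(1))

so the primitive-relation signature multiset is
{ (2;(1,2)),  (3;(1)),  (3;(1,1)),  (4;()),  (4;(1)) }


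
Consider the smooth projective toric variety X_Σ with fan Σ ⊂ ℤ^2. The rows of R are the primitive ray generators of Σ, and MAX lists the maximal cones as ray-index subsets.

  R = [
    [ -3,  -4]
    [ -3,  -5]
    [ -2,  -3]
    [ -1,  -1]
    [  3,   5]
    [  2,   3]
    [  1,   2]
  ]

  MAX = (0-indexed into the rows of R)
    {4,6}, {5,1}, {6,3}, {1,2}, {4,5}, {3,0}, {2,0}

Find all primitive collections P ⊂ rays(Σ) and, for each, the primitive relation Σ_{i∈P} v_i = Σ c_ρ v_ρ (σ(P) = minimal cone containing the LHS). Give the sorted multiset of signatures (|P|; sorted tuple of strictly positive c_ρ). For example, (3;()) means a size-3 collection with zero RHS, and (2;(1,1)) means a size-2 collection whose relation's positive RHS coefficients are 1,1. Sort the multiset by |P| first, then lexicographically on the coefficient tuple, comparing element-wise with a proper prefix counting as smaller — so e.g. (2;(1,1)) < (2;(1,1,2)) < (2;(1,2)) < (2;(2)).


Primitive collections (14):

  P = {1,4}:  v_{1} + v_{4} = 0  so sig = (2;())
  P = {2,5}:  v_{2} + v_{5} = 0  so sig = (2;())
  P = {0,5}:  v_{0} + v_{5} = v_{3}  so sig = (2;(1))
  P = {1,6}:  v_{1} + v_{6} = v_{2}  so sig = (2;(1))
  P = {2,3}:  v_{2} + v_{3} = v_{0}  so sig = (2;(1))
  P = {2,4}:  v_{2} + v_{4} = v_{6}  so sig = (2;(1))
  P = {2,6}:  v_{2} + v_{6} = v_{3}  so sig = (2;(1))
  P = {3,5}:  v_{3} + v_{5} = v_{6}  so sig = (2;(1))
  P = {5,6}:  v_{5} + v_{6} = v_{4}  so sig = (2;(1))
  P = {0,4}:  v_{0} + v_{4} = v_{3} + v_{6}  so sig = (2;(1,1))
  P = {0,6}:  v_{0} + v_{6} = 2·v_{3}  so sig = (2;(2))
  P = {1,3}:  v_{1} + v_{3} = 2·v_{2}  so sig = (2;(2))
  P = {3,4}:  v_{3} + v_{4} = 2·v_{6}  so sig = (2;(2))
  P = {0,1}:  v_{0} + v_{1} = 3·v_{2}  so sig = (2;(3))

Sorted signature multiset PRS(X):
    (2;())
    (2;())
    (2;(1))
    (2;(1))
    (2;(1))
    (2;(1))
    (2;(1))
    (2;(1))
    (2;(1))
    (2;(1,1))
    (2;(2))
    (2;(2))
    (2;(2))
    (2;(3))


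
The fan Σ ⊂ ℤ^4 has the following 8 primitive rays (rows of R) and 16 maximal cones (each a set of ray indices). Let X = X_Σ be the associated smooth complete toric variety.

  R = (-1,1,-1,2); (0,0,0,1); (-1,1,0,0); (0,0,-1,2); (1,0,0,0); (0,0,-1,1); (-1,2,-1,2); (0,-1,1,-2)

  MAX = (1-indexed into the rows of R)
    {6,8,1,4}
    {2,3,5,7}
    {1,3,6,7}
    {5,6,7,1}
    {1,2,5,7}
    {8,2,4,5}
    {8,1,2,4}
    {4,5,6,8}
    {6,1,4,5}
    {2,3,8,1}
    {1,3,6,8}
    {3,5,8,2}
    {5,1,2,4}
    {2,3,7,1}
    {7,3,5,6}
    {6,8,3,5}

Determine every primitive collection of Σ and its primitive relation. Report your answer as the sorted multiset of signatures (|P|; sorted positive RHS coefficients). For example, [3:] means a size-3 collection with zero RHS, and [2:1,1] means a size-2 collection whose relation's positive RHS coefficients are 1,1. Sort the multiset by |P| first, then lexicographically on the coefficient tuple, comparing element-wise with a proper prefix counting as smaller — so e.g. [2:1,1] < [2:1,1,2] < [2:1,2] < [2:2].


|primitive collections| = 6. Relations:

  • {2,6}:  v_{2} + v_{6} = v_{4}  ⟹  sig = [2:1]
  • {3,4}:  v_{3} + v_{4} = v_{1}  ⟹  sig = [2:1]
  • {7,8}:  v_{7} + v_{8} = v_{3}  ⟹  sig = [2:1]
  • {4,7}:  v_{4} + v_{7} = 2·v_{1} + v_{5}  ⟹  sig = [2:1,2]
  • {1,5,8}:  v_{1} + v_{5} + v_{8} = 0  ⟹  sig = [3:]
  • {1,3,5}:  v_{1} + v_{3} + v_{5} = v_{7}  ⟹  sig = [3:1]

Hence PRS(X_Σ) =
    [2:1]
    [2:1]
    [2:1]
    [2:1,2]
    [3:]
    [3:1]


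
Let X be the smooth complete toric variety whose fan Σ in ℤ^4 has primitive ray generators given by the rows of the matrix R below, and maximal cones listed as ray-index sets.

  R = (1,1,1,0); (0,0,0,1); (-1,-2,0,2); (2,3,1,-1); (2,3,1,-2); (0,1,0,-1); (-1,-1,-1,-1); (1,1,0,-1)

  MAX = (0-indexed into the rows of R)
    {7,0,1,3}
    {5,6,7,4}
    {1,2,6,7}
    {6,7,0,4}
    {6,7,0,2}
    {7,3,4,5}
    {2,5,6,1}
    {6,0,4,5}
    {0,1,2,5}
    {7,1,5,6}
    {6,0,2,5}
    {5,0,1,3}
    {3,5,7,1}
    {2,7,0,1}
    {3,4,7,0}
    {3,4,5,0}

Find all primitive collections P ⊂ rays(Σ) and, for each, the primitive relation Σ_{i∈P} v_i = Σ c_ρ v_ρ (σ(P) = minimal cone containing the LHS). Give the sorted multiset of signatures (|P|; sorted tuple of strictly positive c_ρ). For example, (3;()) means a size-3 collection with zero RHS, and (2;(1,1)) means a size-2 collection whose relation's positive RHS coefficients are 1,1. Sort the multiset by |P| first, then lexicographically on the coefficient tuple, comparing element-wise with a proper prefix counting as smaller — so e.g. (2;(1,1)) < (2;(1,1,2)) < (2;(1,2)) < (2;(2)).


Σ has 7 primitive collections:

  {1,4}:  v_{1} + v_{4} = v_{3} — sig = (2;(1))
  {2,4}:  v_{2} + v_{4} = v_{0} — sig = (2;(1))
  {2,3}:  v_{2} + v_{3} = v_{0} + v_{1} — sig = (2;(1,1))
  {3,6}:  v_{3} + v_{6} = v_{5} + v_{7} — sig = (2;(1,1))
  {0,1,6}:  v_{0} + v_{1} + v_{6} = 0 — sig = (3;())
  {2,5,7}:  v_{2} + v_{5} + v_{7} = 0 — sig = (3;())
  {0,5,7}:  v_{0} + v_{5} + v_{7} = v_{4} — sig = (3;(1))

Sorted signature multiset PRS(X):
[(2;(1)), (2;(1)), (2;(1,1)), (2;(1,1)), (3;()), (3;()), (3;(1))]


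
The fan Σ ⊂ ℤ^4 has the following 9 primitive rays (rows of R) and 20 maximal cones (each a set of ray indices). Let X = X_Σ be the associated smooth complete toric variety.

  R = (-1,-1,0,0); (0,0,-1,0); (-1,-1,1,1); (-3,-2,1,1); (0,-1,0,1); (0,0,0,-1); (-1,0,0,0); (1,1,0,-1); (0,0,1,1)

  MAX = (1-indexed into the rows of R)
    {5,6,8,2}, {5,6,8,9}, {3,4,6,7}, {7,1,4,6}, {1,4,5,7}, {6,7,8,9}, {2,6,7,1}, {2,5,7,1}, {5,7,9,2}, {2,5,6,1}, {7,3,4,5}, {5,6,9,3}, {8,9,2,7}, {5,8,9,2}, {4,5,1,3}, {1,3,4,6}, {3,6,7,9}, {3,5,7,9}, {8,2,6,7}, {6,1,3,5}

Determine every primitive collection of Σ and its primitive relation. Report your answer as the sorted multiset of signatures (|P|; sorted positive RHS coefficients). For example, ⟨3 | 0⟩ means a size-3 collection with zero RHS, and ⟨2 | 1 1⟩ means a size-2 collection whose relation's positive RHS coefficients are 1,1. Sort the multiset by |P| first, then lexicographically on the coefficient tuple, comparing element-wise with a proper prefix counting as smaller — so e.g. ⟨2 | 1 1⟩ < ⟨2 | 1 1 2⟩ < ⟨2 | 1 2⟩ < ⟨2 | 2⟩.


Minimal non-faces — 12 found among 9 rays, 20 max cones:

  {1,8}:  v_{1} + v_{8} = v_{6}  so sig = ⟨2 | 1⟩
  {1,9}:  v_{1} + v_{9} = v_{3}  so sig = ⟨2 | 1⟩
  {2,3}:  v_{2} + v_{3} = v_{5} + v_{7}  so sig = ⟨2 | 1 1⟩
  {3,8}:  v_{3} + v_{8} = v_{6} + v_{9}  so sig = ⟨2 | 1 1⟩
  {4,8}:  v_{4} + v_{8} = v_{3} + v_{6} + v_{7}  so sig = ⟨2 | 1 1 1⟩
  {2,4}:  v_{2} + v_{4} = v_{1} + v_{5} + 2·v_{7}  so sig = ⟨2 | 1 1 2⟩
  {4,9}:  v_{4} + v_{9} = 2·v_{3} + v_{7}  so sig = ⟨2 | 1 2⟩
  {2,6,9}:  v_{2} + v_{6} + v_{9} = 0  so sig = ⟨3 | 0⟩
  {5,7,8}:  v_{5} + v_{7} + v_{8} = 0  so sig = ⟨3 | 0⟩
  {1,3,7}:  v_{1} + v_{3} + v_{7} = v_{4}  so sig = ⟨3 | 1⟩
  {5,6,7}:  v_{5} + v_{6} + v_{7} = v_{1}  so sig = ⟨3 | 1⟩
  {4,5,6}:  v_{4} + v_{5} + v_{6} = 2·v_{1} + v_{3}  so sig = ⟨3 | 1 2⟩

so the primitive-relation signature multiset is
{ ⟨2 | 1⟩ ×2,  ⟨2 | 1 1⟩ ×2,  ⟨2 | 1 1 1⟩,  ⟨2 | 1 1 2⟩,  ⟨2 | 1 2⟩,  ⟨3 | 0⟩ ×2,  ⟨3 | 1⟩ ×2,  ⟨3 | 1 2⟩ }


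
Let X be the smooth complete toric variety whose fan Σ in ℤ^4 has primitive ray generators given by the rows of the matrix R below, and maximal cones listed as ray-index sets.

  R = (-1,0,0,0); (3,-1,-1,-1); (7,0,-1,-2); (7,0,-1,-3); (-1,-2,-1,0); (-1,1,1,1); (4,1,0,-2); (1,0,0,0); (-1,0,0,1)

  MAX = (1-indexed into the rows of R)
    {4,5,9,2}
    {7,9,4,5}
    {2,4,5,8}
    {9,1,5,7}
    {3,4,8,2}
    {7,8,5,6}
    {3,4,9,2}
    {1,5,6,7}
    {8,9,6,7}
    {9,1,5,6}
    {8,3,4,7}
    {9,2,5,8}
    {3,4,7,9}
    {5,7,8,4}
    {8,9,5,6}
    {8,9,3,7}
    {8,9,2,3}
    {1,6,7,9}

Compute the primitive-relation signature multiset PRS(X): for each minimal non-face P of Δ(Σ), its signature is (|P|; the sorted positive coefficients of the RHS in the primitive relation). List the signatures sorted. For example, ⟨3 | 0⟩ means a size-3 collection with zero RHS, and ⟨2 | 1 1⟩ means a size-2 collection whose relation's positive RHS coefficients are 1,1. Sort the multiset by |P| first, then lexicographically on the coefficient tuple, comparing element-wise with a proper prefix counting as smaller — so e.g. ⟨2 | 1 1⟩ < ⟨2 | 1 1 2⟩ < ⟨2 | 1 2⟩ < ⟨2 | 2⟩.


Δ(Σ) — 9 vertices, 12 min non-faces:

  • {1,8}:  v_{1} + v_{8} = 0  ⟹  sig = ⟨2 | 0⟩
  • {2,7}:  v_{2} + v_{7} = v_{4}  ⟹  sig = ⟨2 | 1⟩
  • {1,3}:  v_{1} + v_{3} = v_{4} + v_{9}  ⟹  sig = ⟨2 | 1 1⟩
  • {1,2}:  v_{1} + v_{2} = v_{5} + v_{7} + v_{9}  ⟹  sig = ⟨2 | 1 1 1⟩
  • {1,4}:  v_{1} + v_{4} = v_{5} + 2·v_{7} + v_{9}  ⟹  sig = ⟨2 | 1 1 2⟩
  • {3,6}:  v_{3} + v_{6} = v_{7} + 3·v_{8} + v_{9}  ⟹  sig = ⟨2 | 1 1 3⟩
  • {4,6}:  v_{4} + v_{6} = v_{7} + 2·v_{8}  ⟹  sig = ⟨2 | 1 2⟩
  • {2,6}:  v_{2} + v_{6} = 2·v_{8}  ⟹  sig = ⟨2 | 2⟩
  • {3,5}:  v_{3} + v_{5} = 2·v_{2}  ⟹  sig = ⟨2 | 2⟩
  • {4,8,9}:  v_{4} + v_{8} + v_{9} = v_{3}  ⟹  sig = ⟨3 | 1⟩
  • {5,6,7,9}:  v_{5} + v_{6} + v_{7} + v_{9} = v_{8}  ⟹  sig = ⟨4 | 1⟩
  • {5,7,8,9}:  v_{5} + v_{7} + v_{8} + v_{9} = v_{2}  ⟹  sig = ⟨4 | 1⟩

Hence PRS(X_Σ) =
    ⟨2 | 0⟩
    ⟨2 | 1⟩
    ⟨2 | 1 1⟩
    ⟨2 | 1 1 1⟩
    ⟨2 | 1 1 2⟩
    ⟨2 | 1 1 3⟩
    ⟨2 | 1 2⟩
    ⟨2 | 2⟩
    ⟨2 | 2⟩
    ⟨3 | 1⟩
    ⟨4 | 1⟩
    ⟨4 | 1⟩


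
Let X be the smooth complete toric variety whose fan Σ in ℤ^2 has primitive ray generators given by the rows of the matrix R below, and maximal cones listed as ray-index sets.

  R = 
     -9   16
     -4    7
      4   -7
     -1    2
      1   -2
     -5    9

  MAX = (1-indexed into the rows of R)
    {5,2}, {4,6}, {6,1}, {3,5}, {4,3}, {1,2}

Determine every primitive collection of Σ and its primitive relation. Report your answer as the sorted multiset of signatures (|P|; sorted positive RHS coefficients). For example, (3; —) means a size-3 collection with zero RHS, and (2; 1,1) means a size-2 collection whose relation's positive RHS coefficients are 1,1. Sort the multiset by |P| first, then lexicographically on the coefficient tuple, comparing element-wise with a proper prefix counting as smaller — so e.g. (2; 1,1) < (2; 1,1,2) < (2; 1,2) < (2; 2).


The 9 primitive collections of Σ (r=6, n=2):

  P={2,3}:  v_{2} + v_{3} = 0  →  sig = (2; —)
  P={4,5}:  v_{4} + v_{5} = 0  →  sig = (2; —)
  P={1,3}:  v_{1} + v_{3} = v_{6}  →  sig = (2; 1)
  P={2,4}:  v_{2} + v_{4} = v_{6}  →  sig = (2; 1)
  P={2,6}:  v_{2} + v_{6} = v_{1}  →  sig = (2; 1)
  P={3,6}:  v_{3} + v_{6} = v_{4}  →  sig = (2; 1)
  P={5,6}:  v_{5} + v_{6} = v_{2}  →  sig = (2; 1)
  P={1,4}:  v_{1} + v_{4} = 2·v_{6}  →  sig = (2; 2)
  P={1,5}:  v_{1} + v_{5} = 2·v_{2}  →  sig = (2; 2)

Signatures (|P|; sorted positive RHS coefficients), sorted:
    (2; —)
    (2; —)
    (2; 1)
    (2; 1)
    (2; 1)
    (2; 1)
    (2; 1)
    (2; 2)
    (2; 2)


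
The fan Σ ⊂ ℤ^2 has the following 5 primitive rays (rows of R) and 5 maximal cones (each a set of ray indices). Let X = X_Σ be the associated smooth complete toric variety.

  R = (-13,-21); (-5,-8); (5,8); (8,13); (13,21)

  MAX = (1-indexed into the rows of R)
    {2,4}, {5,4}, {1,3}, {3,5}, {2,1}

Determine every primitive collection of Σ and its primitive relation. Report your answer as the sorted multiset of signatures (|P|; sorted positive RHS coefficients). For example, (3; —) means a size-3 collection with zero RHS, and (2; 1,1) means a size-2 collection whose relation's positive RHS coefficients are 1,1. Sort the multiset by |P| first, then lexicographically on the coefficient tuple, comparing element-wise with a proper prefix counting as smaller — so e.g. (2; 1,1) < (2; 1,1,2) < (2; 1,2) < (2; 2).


Primitive collections (5):

  {1,5}:  v_{1} + v_{5} = 0 — sig = (2; —)
  {2,3}:  v_{2} + v_{3} = 0 — sig = (2; —)
  {1,4}:  v_{1} + v_{4} = v_{2} — sig = (2; 1)
  {2,5}:  v_{2} + v_{5} = v_{4} — sig = (2; 1)
  {3,4}:  v_{3} + v_{4} = v_{5} — sig = (2; 1)

Signatures (|P|; sorted positive RHS coefficients), sorted:
{ (2; —) ×2,  (2; 1) ×3 }


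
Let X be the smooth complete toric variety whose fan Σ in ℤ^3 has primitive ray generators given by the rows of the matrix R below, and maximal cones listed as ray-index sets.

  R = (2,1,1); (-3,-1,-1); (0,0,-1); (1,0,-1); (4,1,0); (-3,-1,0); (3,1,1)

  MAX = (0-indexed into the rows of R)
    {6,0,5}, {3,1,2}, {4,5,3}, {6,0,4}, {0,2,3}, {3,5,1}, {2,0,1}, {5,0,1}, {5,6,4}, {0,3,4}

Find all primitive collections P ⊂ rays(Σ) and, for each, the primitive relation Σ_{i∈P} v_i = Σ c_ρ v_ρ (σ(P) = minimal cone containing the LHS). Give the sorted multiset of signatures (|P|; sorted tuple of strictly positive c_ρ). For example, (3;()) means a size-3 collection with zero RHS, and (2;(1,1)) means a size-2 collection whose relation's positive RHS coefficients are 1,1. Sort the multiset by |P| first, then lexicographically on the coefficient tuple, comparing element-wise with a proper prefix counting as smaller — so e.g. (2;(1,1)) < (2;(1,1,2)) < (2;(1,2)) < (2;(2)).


The 9 primitive collections of Σ (r=7, n=3):

  P={1,6}:  v_{1} + v_{6} = 0  ⟹  sig = (2;())
  P={1,4}:  v_{1} + v_{4} = v_{3}  ⟹  sig = (2;(1))
  P={2,5}:  v_{2} + v_{5} = v_{1}  ⟹  sig = (2;(1))
  P={3,6}:  v_{3} + v_{6} = v_{4}  ⟹  sig = (2;(1))
  P={2,6}:  v_{2} + v_{6} = v_{0} + v_{3}  ⟹  sig = (2;(1,1))
  P={2,4}:  v_{2} + v_{4} = v_{0} + 2·v_{3}  ⟹  sig = (2;(1,2))
  P={0,3,5}:  v_{0} + v_{3} + v_{5} = 0  ⟹  sig = (3;())
  P={0,1,3}:  v_{0} + v_{1} + v_{3} = v_{2}  ⟹  sig = (3;(1))
  P={0,4,5}:  v_{0} + v_{4} + v_{5} = v_{6}  ⟹  sig = (3;(1))

Signatures (|P|; sorted positive RHS coefficients), sorted:
[(2;()), (2;(1)), (2;(1)), (2;(1)), (2;(1,1)), (2;(1,2)), (3;()), (3;(1)), (3;(1))]


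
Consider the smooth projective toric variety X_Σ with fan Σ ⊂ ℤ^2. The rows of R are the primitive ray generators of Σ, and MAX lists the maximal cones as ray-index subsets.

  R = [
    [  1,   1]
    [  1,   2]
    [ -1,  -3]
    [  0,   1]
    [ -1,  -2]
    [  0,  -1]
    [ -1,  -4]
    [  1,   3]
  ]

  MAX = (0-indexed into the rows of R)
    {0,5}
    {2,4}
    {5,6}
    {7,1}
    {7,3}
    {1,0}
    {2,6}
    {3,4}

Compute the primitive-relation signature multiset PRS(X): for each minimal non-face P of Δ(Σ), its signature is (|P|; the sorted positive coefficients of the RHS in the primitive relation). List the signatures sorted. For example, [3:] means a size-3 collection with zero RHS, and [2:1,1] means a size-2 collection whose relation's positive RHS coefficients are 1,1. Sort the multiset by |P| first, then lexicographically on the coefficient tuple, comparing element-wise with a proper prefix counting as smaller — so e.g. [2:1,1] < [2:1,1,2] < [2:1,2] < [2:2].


Primitive collections (20):

  P={1,4}:  v_{1} + v_{4} = 0  so sig = [2:]
  P={2,7}:  v_{2} + v_{7} = 0  so sig = [2:]
  P={3,5}:  v_{3} + v_{5} = 0  so sig = [2:]
  P={0,3}:  v_{0} + v_{3} = v_{1}  so sig = [2:1]
  P={0,4}:  v_{0} + v_{4} = v_{5}  so sig = [2:1]
  P={1,2}:  v_{1} + v_{2} = v_{5}  so sig = [2:1]
  P={1,3}:  v_{1} + v_{3} = v_{7}  so sig = [2:1]
  P={1,5}:  v_{1} + v_{5} = v_{0}  so sig = [2:1]
  P={2,3}:  v_{2} + v_{3} = v_{4}  so sig = [2:1]
  P={2,5}:  v_{2} + v_{5} = v_{6}  so sig = [2:1]
  P={3,6}:  v_{3} + v_{6} = v_{2}  so sig = [2:1]
  P={4,5}:  v_{4} + v_{5} = v_{2}  so sig = [2:1]
  P={4,7}:  v_{4} + v_{7} = v_{3}  so sig = [2:1]
  P={5,7}:  v_{5} + v_{7} = v_{1}  so sig = [2:1]
  P={6,7}:  v_{6} + v_{7} = v_{5}  so sig = [2:1]
  P={0,2}:  v_{0} + v_{2} = 2·v_{5}  so sig = [2:2]
  P={0,7}:  v_{0} + v_{7} = 2·v_{1}  so sig = [2:2]
  P={1,6}:  v_{1} + v_{6} = 2·v_{5}  so sig = [2:2]
  P={4,6}:  v_{4} + v_{6} = 2·v_{2}  so sig = [2:2]
  P={0,6}:  v_{0} + v_{6} = 3·v_{5}  so sig = [2:3]

so the primitive-relation signature multiset is
    [2:]
    [2:]
    [2:]
    [2:1]
    [2:1]
    [2:1]
    [2:1]
    [2:1]
    [2:1]
    [2:1]
    [2:1]
    [2:1]
    [2:1]
    [2:1]
    [2:1]
    [2:2]
    [2:2]
    [2:2]
    [2:2]
    [2:3]


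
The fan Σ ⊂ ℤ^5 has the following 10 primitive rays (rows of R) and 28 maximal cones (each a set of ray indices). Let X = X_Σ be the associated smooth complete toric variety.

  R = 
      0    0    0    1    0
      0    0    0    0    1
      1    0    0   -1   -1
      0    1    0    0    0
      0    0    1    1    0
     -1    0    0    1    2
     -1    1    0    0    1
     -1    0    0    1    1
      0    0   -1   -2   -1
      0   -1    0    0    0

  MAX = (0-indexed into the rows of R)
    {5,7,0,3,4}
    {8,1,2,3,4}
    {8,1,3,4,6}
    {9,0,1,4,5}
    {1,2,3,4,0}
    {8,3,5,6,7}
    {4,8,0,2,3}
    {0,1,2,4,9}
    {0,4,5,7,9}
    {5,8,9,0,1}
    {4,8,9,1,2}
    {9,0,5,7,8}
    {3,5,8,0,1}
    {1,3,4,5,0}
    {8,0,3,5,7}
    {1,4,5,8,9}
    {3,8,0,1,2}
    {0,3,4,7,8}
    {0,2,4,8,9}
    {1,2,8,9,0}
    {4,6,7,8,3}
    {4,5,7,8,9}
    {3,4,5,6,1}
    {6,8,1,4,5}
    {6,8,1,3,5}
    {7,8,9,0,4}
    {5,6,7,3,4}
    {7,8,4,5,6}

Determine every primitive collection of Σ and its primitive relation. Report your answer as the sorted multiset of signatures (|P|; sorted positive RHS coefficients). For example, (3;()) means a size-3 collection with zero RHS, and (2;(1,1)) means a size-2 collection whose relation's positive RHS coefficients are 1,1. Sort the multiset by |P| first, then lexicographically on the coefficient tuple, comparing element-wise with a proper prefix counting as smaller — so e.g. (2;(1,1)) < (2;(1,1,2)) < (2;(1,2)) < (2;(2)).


Σ has 10 primitive collections:

  P={2,7}:  v_{2} + v_{7} = 0  ⟹  sig = (2;())
  P={3,9}:  v_{3} + v_{9} = 0  ⟹  sig = (2;())
  P={1,7}:  v_{1} + v_{7} = v_{5}  ⟹  sig = (2;(1))
  P={2,5}:  v_{2} + v_{5} = v_{1}  ⟹  sig = (2;(1))
  P={0,6}:  v_{0} + v_{6} = v_{3} + v_{7}  ⟹  sig = (2;(1,1))
  P={6,9}:  v_{6} + v_{9} = v_{4} + v_{5} + v_{8}  ⟹  sig = (2;(1,1,1))
  P={2,6}:  v_{2} + v_{6} = v_{1} + v_{3} + v_{4} + v_{8}  ⟹  sig = (2;(1,1,1,1))
  P={0,1,4,8}:  v_{0} + v_{1} + v_{4} + v_{8} = 0  ⟹  sig = (4;())
  P={0,4,5,8}:  v_{0} + v_{4} + v_{5} + v_{8} = v_{7}  ⟹  sig = (4;(1))
  P={3,4,5,8}:  v_{3} + v_{4} + v_{5} + v_{8} = v_{6}  ⟹  sig = (4;(1))

Hence PRS(X_Σ) =
    (2;())
    (2;())
    (2;(1))
    (2;(1))
    (2;(1,1))
    (2;(1,1,1))
    (2;(1,1,1,1))
    (4;())
    (4;(1))
    (4;(1))


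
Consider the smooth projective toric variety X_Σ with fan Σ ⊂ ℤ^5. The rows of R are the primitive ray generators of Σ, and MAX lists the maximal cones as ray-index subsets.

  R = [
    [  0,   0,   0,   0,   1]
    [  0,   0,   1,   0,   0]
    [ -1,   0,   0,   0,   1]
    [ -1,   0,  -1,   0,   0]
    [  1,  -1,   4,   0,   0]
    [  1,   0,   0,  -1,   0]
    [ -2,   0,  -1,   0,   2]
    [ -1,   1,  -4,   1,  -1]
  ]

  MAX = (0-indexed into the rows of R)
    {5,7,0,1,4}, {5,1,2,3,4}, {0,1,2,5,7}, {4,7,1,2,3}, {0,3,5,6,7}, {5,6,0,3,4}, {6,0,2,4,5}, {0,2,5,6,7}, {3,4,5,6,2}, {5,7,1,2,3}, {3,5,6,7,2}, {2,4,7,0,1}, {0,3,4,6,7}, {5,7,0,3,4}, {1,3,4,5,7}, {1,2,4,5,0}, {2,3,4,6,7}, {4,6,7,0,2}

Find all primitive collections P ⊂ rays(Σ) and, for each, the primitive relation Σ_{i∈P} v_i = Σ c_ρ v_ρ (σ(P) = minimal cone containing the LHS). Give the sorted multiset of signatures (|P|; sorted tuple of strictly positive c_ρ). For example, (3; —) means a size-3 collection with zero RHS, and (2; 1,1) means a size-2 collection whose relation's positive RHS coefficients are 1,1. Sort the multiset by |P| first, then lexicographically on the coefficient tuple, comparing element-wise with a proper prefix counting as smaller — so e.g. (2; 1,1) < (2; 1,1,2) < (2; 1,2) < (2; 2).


Minimal non-faces — 5 found among 8 rays, 18 max cones:

  P = {1,6}:  v_{1} + v_{6} = 2·v_{2}  so sig = (2; 2)
  P = {0,1,3}:  v_{0} + v_{1} + v_{3} = v_{2}  so sig = (3; 1)
  P = {0,2,3}:  v_{0} + v_{2} + v_{3} = v_{6}  so sig = (3; 1)
  P = {2,4,5,7}:  v_{2} + v_{4} + v_{5} + v_{7} = 0  so sig = (4; —)
  P = {4,5,6,7}:  v_{4} + v_{5} + v_{6} + v_{7} = v_{0} + v_{3}  so sig = (4; 1,1)

so the primitive-relation signature multiset is
    |P|=2: 1 collection, coeffs (2)
    |P|=3: 2 collections, coeffs (1), (1)
    |P|=4: 2 collections, coeffs (), (1,1)


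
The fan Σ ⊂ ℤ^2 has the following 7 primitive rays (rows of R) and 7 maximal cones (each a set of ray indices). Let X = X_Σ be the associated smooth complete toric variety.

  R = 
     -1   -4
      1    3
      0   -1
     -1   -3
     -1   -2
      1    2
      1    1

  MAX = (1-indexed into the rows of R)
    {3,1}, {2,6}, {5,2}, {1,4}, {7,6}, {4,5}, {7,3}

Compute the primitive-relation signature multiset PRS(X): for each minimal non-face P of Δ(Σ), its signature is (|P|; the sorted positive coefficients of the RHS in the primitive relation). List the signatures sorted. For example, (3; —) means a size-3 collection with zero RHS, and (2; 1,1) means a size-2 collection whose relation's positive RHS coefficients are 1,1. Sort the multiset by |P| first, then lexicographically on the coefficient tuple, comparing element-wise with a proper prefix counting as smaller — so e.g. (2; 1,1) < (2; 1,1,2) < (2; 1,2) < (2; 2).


Σ has 14 primitive collections:

  P={2,4}:  v_{2} + v_{4} = 0  so sig = (2; —)
  P={5,6}:  v_{5} + v_{6} = 0  so sig = (2; —)
  P={1,2}:  v_{1} + v_{2} = v_{3}  so sig = (2; 1)
  P={2,3}:  v_{2} + v_{3} = v_{6}  so sig = (2; 1)
  P={3,4}:  v_{3} + v_{4} = v_{1}  so sig = (2; 1)
  P={3,5}:  v_{3} + v_{5} = v_{4}  so sig = (2; 1)
  P={3,6}:  v_{3} + v_{6} = v_{7}  so sig = (2; 1)
  P={4,6}:  v_{4} + v_{6} = v_{3}  so sig = (2; 1)
  P={5,7}:  v_{5} + v_{7} = v_{3}  so sig = (2; 1)
  P={1,5}:  v_{1} + v_{5} = 2·v_{4}  so sig = (2; 2)
  P={1,6}:  v_{1} + v_{6} = 2·v_{3}  so sig = (2; 2)
  P={2,7}:  v_{2} + v_{7} = 2·v_{6}  so sig = (2; 2)
  P={4,7}:  v_{4} + v_{7} = 2·v_{3}  so sig = (2; 2)
  P={1,7}:  v_{1} + v_{7} = 3·v_{3}  so sig = (2; 3)

Hence PRS(X_Σ) =
    (2; —)
    (2; —)
    (2; 1)
    (2; 1)
    (2; 1)
    (2; 1)
    (2; 1)
    (2; 1)
    (2; 1)
    (2; 2)
    (2; 2)
    (2; 2)
    (2; 2)
    (2; 3)


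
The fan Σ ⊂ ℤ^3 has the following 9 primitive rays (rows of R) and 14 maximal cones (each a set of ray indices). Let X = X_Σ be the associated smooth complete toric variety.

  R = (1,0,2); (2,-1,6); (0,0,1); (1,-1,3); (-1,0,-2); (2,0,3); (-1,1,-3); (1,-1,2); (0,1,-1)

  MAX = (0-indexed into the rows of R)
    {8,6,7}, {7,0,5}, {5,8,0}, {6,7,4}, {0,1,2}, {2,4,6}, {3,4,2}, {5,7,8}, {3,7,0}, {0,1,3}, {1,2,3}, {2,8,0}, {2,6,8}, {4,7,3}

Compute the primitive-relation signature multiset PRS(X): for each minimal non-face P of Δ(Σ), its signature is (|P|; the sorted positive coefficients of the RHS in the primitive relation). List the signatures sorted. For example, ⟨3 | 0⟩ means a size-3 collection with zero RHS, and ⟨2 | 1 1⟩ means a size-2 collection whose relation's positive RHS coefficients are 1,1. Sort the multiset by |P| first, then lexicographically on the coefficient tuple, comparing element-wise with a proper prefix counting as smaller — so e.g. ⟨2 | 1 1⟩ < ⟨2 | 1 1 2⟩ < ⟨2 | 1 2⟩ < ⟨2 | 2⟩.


17 minimal non-faces of Δ(Σ) (on 9 rays):

  P={0,4}:  v_{0} + v_{4} = 0  →  sig = ⟨2 | 0⟩
  P={3,6}:  v_{3} + v_{6} = 0  →  sig = ⟨2 | 0⟩
  P={0,6}:  v_{0} + v_{6} = v_{8}  →  sig = ⟨2 | 1⟩
  P={2,7}:  v_{2} + v_{7} = v_{3}  →  sig = ⟨2 | 1⟩
  P={3,8}:  v_{3} + v_{8} = v_{0}  →  sig = ⟨2 | 1⟩
  P={4,8}:  v_{4} + v_{8} = v_{6}  →  sig = ⟨2 | 1⟩
  P={1,4}:  v_{1} + v_{4} = v_{2} + v_{3}  →  sig = ⟨2 | 1 1⟩
  P={1,6}:  v_{1} + v_{6} = v_{0} + v_{2}  →  sig = ⟨2 | 1 1⟩
  P={4,5}:  v_{4} + v_{5} = v_{7} + v_{8}  →  sig = ⟨2 | 1 1⟩
  P={1,7}:  v_{1} + v_{7} = v_{0} + 2·v_{3}  →  sig = ⟨2 | 1 2⟩
  P={1,8}:  v_{1} + v_{8} = 2·v_{0} + v_{2}  →  sig = ⟨2 | 1 2⟩
  P={3,5}:  v_{3} + v_{5} = 2·v_{0} + v_{7}  →  sig = ⟨2 | 1 2⟩
  P={5,6}:  v_{5} + v_{6} = v_{7} + 2·v_{8}  →  sig = ⟨2 | 1 2⟩
  P={1,5}:  v_{1} + v_{5} = 3·v_{0} + v_{3}  →  sig = ⟨2 | 1 3⟩
  P={2,5}:  v_{2} + v_{5} = 2·v_{0}  →  sig = ⟨2 | 2⟩
  P={0,2,3}:  v_{0} + v_{2} + v_{3} = v_{1}  →  sig = ⟨3 | 1⟩
  P={0,7,8}:  v_{0} + v_{7} + v_{8} = v_{5}  →  sig = ⟨3 | 1⟩

Sorted signature multiset PRS(X):
{ ⟨2 | 0⟩ ×2,  ⟨2 | 1⟩ ×4,  ⟨2 | 1 1⟩ ×3,  ⟨2 | 1 2⟩ ×4,  ⟨2 | 1 3⟩,  ⟨2 | 2⟩,  ⟨3 | 1⟩ ×2 }


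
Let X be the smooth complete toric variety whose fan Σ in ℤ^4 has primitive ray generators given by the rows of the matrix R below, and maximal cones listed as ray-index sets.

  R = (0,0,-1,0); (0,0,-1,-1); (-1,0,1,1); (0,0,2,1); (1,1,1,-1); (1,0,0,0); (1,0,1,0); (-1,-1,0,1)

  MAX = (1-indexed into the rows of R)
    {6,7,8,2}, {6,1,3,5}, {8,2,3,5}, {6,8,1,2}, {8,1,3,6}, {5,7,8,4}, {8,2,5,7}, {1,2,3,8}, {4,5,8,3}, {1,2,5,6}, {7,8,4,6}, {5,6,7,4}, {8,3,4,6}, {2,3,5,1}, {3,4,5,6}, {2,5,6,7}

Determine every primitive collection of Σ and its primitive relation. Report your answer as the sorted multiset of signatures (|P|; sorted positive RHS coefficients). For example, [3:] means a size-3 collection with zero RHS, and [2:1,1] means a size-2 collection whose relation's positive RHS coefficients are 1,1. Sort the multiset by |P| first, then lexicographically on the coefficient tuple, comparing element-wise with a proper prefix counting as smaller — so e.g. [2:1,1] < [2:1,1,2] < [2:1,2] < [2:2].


Σ has 7 primitive collections:

  {1,7}:  v_{1} + v_{7} = v_{6}  ⇒ sig = [2:1]
  {3,7}:  v_{3} + v_{7} = v_{4}  ⇒ sig = [2:1]
  {1,4}:  v_{1} + v_{4} = v_{3} + v_{6}  ⇒ sig = [2:1,1]
  {2,4}:  v_{2} + v_{4} = v_{5} + v_{8}  ⇒ sig = [2:1,1]
  {1,5,8}:  v_{1} + v_{5} + v_{8} = 0  ⇒ sig = [3:]
  {2,3,6}:  v_{2} + v_{3} + v_{6} = 0  ⇒ sig = [3:]
  {5,6,8}:  v_{5} + v_{6} + v_{8} = v_{7}  ⇒ sig = [3:1]

Hence PRS(X_Σ) =
{ [2:1] ×2,  [2:1,1] ×2,  [3:] ×2,  [3:1] }


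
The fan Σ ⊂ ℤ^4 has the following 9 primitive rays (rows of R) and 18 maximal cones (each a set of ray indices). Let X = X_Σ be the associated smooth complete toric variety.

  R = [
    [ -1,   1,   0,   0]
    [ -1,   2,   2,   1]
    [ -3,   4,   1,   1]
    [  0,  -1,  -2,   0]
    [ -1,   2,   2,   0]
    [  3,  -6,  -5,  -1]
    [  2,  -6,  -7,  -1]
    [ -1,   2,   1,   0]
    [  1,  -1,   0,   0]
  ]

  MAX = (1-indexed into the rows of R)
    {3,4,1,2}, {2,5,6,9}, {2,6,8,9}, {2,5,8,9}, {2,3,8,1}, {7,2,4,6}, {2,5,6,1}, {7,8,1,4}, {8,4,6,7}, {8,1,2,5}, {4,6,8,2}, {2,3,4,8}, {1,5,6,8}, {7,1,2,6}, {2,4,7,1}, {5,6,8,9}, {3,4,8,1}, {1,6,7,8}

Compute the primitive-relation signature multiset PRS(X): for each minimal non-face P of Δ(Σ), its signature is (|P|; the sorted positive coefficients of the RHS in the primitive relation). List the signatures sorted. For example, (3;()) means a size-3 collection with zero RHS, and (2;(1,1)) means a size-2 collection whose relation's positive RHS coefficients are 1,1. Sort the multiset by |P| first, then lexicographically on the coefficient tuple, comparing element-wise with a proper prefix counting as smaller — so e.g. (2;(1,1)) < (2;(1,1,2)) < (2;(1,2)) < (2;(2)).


14 collections generate NE(X_Σ); each relation:

  {1,9}:  v_{1} + v_{9} = 0  ⇒ sig = (2;())
  {4,5}:  v_{4} + v_{5} = v_{1}  ⇒ sig = (2;(1))
  {7,9}:  v_{7} + v_{9} = v_{4} + v_{6}  ⇒ sig = (2;(1,1))
  {3,9}:  v_{3} + v_{9} = v_{2} + v_{4} + v_{8}  ⇒ sig = (2;(1,1,1))
  {4,9}:  v_{4} + v_{9} = v_{2} + v_{6} + v_{8}  ⇒ sig = (2;(1,1,1))
  {3,5}:  v_{3} + v_{5} = 2·v_{1} + v_{2} + v_{8}  ⇒ sig = (2;(1,1,2))
  {5,7}:  v_{5} + v_{7} = 2·v_{1} + v_{6}  ⇒ sig = (2;(1,2))
  {3,7}:  v_{3} + v_{7} = v_{1} + 3·v_{4}  ⇒ sig = (2;(1,3))
  {3,6}:  v_{3} + v_{6} = 2·v_{4}  ⇒ sig = (2;(2))
  {1,4,6}:  v_{1} + v_{4} + v_{6} = v_{7}  ⇒ sig = (3;(1))
  {2,7,8}:  v_{2} + v_{7} + v_{8} = 2·v_{4}  ⇒ sig = (3;(2))
  {2,5,6,8}:  v_{2} + v_{5} + v_{6} + v_{8} = 0  ⇒ sig = (4;())
  {1,2,4,8}:  v_{1} + v_{2} + v_{4} + v_{8} = v_{3}  ⇒ sig = (4;(1))
  {1,2,6,8}:  v_{1} + v_{2} + v_{6} + v_{8} = v_{4}  ⇒ sig = (4;(1))

so the primitive-relation signature multiset is
    |P|=2: 9 collections, coeffs (), (1), (1,1), (1,1,1), (1,1,1), (1,1,2), (1,2), (1,3), (2)
    |P|=3: 2 collections, coeffs (1), (2)
    |P|=4: 3 collections, coeffs (), (1), (1)


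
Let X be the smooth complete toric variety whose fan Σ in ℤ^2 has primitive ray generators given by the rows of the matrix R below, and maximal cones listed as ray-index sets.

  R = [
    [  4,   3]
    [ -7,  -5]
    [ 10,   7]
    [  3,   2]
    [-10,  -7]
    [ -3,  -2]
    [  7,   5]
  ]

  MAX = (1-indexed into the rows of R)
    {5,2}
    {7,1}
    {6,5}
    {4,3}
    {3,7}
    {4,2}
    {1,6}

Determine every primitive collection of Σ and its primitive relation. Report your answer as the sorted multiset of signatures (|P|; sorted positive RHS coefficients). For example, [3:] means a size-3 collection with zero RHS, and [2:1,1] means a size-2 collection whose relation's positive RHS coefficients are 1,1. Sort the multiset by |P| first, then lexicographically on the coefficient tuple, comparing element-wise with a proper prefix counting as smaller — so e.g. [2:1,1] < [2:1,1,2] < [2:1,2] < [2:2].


Minimal non-faces — 14 found among 7 rays, 7 max cones:

  P = {2,7}:  v_{2} + v_{7} = 0  →  sig = [2:]
  P = {3,5}:  v_{3} + v_{5} = 0  →  sig = [2:]
  P = {4,6}:  v_{4} + v_{6} = 0  →  sig = [2:]
  P = {1,2}:  v_{1} + v_{2} = v_{6}  →  sig = [2:1]
  P = {1,4}:  v_{1} + v_{4} = v_{7}  →  sig = [2:1]
  P = {2,3}:  v_{2} + v_{3} = v_{4}  →  sig = [2:1]
  P = {2,6}:  v_{2} + v_{6} = v_{5}  →  sig = [2:1]
  P = {3,6}:  v_{3} + v_{6} = v_{7}  →  sig = [2:1]
  P = {4,5}:  v_{4} + v_{5} = v_{2}  →  sig = [2:1]
  P = {4,7}:  v_{4} + v_{7} = v_{3}  →  sig = [2:1]
  P = {5,7}:  v_{5} + v_{7} = v_{6}  →  sig = [2:1]
  P = {6,7}:  v_{6} + v_{7} = v_{1}  →  sig = [2:1]
  P = {1,3}:  v_{1} + v_{3} = 2·v_{7}  →  sig = [2:2]
  P = {1,5}:  v_{1} + v_{5} = 2·v_{6}  →  sig = [2:2]

Signatures (|P|; sorted positive RHS coefficients), sorted:
{ [2:] ×3,  [2:1] ×9,  [2:2] ×2 }


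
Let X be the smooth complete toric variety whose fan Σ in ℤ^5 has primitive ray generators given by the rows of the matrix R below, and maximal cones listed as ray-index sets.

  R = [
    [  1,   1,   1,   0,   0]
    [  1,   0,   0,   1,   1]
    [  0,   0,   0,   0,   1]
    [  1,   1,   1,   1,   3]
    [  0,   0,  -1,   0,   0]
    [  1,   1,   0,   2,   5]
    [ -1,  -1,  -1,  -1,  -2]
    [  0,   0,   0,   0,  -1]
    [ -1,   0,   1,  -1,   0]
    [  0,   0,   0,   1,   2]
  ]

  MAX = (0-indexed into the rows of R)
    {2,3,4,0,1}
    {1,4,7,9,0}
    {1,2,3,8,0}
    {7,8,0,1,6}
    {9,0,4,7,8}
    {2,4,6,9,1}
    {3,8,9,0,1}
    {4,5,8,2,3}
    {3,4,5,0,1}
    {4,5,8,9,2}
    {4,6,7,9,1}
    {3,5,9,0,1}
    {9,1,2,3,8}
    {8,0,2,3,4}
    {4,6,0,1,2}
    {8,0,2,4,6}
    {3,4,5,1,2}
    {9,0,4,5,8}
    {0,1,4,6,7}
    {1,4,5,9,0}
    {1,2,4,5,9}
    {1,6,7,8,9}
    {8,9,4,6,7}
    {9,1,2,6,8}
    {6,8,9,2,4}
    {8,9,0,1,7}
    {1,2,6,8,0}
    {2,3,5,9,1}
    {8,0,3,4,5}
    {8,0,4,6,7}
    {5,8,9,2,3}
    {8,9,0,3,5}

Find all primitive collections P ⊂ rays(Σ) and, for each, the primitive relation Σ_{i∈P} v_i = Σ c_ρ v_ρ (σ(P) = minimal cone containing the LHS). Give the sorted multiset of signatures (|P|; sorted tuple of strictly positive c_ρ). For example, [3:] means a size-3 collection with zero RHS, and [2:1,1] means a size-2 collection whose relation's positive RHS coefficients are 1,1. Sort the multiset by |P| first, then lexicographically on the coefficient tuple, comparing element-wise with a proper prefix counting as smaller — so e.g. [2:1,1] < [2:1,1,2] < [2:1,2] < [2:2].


Σ has 11 primitive collections:

  • {2,7}:  v_{2} + v_{7} = 0  so sig = [2:]
  • {3,6}:  v_{3} + v_{6} = v_{2}  so sig = [2:1]
  • {3,7}:  v_{3} + v_{7} = v_{0} + v_{9}  so sig = [2:1,1]
  • {5,6}:  v_{5} + v_{6} = v_{2} + v_{4} + v_{9}  so sig = [2:1,1,1]
  • {5,7}:  v_{5} + v_{7} = v_{0} + v_{4} + 2·v_{9}  so sig = [2:1,1,2]
  • {0,6,9}:  v_{0} + v_{6} + v_{9} = 0  so sig = [3:]
  • {0,2,9}:  v_{0} + v_{2} + v_{9} = v_{3}  so sig = [3:1]
  • {1,4,8}:  v_{1} + v_{4} + v_{8} = v_{2}  so sig = [3:1]
  • {3,4,9}:  v_{3} + v_{4} + v_{9} = v_{5}  so sig = [3:1]
  • {1,5,8}:  v_{1} + v_{5} + v_{8} = v_{2} + v_{3} + v_{9}  so sig = [3:1,1,1]
  • {0,2,5}:  v_{0} + v_{2} + v_{5} = 2·v_{3} + v_{4}  so sig = [3:1,2]

so the primitive-relation signature multiset is
    |P|=2: 5 collections, coeffs (), (1), (1,1), (1,1,1), (1,1,2)
    |P|=3: 6 collections, coeffs (), (1), (1), (1), (1,1,1), (1,2)
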